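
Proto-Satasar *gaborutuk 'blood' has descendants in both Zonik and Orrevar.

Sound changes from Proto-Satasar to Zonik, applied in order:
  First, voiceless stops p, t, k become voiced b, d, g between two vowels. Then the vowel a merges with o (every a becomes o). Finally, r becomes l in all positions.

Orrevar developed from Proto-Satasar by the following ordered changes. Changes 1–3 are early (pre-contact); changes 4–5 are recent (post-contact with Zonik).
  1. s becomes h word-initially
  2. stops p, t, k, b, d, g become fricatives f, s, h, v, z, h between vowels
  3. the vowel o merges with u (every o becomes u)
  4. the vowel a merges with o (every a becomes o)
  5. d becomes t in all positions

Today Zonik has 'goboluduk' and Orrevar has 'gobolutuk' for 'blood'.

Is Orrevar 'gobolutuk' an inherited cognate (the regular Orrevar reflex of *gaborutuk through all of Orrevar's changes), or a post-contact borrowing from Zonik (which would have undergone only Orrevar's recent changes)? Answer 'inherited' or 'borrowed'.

If inherited, *gaborutuk would pass through all of Orrevar's changes:
Orrevar: start from *gaborutuk.
  rule 1: no change — gaborutuk
  rule 2 (intervocalic lenition): gaborutuk → gavorusuk
  rule 3 (vowel merger): gavorusuk → gavurusuk
  rule 4 (vowel merger): gavurusuk → govurusuk
  rule 5: no change — govurusuk
  ⇒ Orrevar govurusuk
If borrowed from Zonik 'goboluduk' after the early changes, it would undergo only the recent ones:
  rule 4 (vowel merger): no change (goboluduk)
  rule 5 (unconditioned shift): goboluduk → gobolutuk
  ⇒ as a loan: gobolutuk
Orrevar 'gobolutuk' matches the loan outcome 'gobolutuk', not the inherited 'govurusuk' — it skipped the early Orrevar changes, so it was borrowed from Zonik.

borrowed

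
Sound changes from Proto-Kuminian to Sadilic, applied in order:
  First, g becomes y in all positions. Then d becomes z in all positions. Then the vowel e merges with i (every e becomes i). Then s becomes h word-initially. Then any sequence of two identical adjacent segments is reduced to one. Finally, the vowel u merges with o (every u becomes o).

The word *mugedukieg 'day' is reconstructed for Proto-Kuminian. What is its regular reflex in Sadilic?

moyizokiy

Sadilic: *mugedukieg
  mugedukieg → muyedukiey   [unconditioned shift]
  muyedukiey → muyezukiey   [unconditioned shift]
  muyezukiey → muyizukiiy   [vowel merger]
  muyizukiiy (rule 4 does not apply)
  muyizukiiy → muyizukiy   [degemination]
  muyizukiy → moyizokiy   [vowel merger]
  giving Sadilic moyizokiy.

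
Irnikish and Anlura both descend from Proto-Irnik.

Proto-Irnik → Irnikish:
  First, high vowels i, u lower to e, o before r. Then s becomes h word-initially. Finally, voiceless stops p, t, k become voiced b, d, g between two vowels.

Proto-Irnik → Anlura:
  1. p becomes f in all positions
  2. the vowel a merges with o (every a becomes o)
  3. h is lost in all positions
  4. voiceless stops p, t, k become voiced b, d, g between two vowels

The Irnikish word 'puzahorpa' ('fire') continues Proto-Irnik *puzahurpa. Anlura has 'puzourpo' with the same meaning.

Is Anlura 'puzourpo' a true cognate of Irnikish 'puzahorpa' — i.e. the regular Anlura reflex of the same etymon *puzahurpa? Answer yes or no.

no

Derive the expected Anlura reflex of *puzahurpa:
Anlura: *puzahurpa > fuzahurfa > fuzohurfo > fuzourfo  (by unconditioned shift, vowel merger, h-loss)
The regular Anlura reflex would be 'fuzourfo', but the attested form is 'puzourpo'. The correspondence is irregular, so they are not cognates (the Anlura form has a different source).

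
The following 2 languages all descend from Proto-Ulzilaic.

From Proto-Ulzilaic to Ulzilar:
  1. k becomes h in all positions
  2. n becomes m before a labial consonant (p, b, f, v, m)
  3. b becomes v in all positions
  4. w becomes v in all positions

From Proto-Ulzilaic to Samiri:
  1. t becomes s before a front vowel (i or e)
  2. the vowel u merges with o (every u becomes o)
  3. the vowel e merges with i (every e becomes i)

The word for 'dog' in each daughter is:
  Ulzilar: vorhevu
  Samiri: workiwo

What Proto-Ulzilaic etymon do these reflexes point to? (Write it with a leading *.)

Position 1: Ulzilar has v, Samiri has w. Samiri preserves w here (none of its changes turn any other segment into w), so the proto-segment is *w.
Position 4: Ulzilar has h, Samiri has k. Samiri preserves k here (none of its changes turn any other segment into k), so the proto-segment is *k.
Continuing position by position gives *workewu; check it forward:
Ulzilar: start from *workewu.
  rule 1 (unconditioned shift): workewu → worhewu
  rule 2: no change — worhewu
  rule 3: no change — worhewu
  rule 4 (unconditioned shift): worhewu → vorhevu
  ⇒ Ulzilar vorhevu
Samiri: *workewu
  workewu (rule 1 does not apply)
  workewu → workewo   [vowel merger]
  workewo → workiwo   [vowel merger]
  giving Samiri workiwo.
Only *workewu yields all of Ulzilar vorhevu, Samiri workiwo.

*workewu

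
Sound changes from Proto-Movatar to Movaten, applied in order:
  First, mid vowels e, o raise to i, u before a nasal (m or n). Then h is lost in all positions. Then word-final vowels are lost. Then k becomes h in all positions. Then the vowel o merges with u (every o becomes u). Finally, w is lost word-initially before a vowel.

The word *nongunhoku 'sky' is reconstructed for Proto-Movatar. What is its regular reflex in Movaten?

nungunuh

Movaten: *nongunhoku
  nongunhoku → nungunhoku   [pre-nasal raising]
  nungunhoku → nungunoku   [h-loss]
  nungunoku → nungunok   [apocope]
  nungunok → nungunoh   [unconditioned shift]
  nungunoh → nungunuh   [vowel merger]
  nungunuh (rule 6 does not apply)
  giving Movaten nungunuh.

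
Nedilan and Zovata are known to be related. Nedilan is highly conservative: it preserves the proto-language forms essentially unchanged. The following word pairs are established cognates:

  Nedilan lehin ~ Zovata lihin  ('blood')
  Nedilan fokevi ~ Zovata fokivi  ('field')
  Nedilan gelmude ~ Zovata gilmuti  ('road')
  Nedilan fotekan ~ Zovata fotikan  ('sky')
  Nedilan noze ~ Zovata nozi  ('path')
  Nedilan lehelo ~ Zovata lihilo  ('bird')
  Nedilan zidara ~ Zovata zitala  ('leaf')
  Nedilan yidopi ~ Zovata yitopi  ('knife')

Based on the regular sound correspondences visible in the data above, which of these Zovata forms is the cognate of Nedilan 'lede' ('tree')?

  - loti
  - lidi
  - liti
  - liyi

liti

lehin ~ lihin, gelmude ~ gilmuti — Nedilan e corresponds to Zovata i after a consonant, before a consonant other than r, m, n, p, b, f, v.
gelmude ~ gilmuti — Nedilan d corresponds to Zovata t between vowels (before a front vowel).
gelmude ~ gilmuti, noze ~ nozi — Nedilan e corresponds to Zovata i word-finally.
Applying these to Nedilan 'lede':
  lede → lide   (e→i after a consonant, before a consonant other than r, m, n, p, b, f, v)
  lide → lite   (d→t between vowels (before a front vowel))
  lite → liti   (e→i word-finally)
So the Zovata cognate is 'liti'.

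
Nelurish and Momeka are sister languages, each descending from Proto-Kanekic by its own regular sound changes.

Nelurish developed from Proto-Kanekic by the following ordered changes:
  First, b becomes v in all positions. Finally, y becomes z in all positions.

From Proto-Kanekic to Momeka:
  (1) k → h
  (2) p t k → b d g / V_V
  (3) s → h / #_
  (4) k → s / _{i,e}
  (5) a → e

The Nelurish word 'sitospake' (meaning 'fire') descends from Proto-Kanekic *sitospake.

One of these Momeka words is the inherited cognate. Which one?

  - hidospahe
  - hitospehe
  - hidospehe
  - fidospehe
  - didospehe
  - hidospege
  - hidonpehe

hidospehe

Momeka: start from *sitospake.
  rule 1 (unconditioned shift): sitospake → sitospahe
  rule 2 (intervocalic voicing): sitospahe → sidospahe
  rule 3 (debuccalisation): sidospahe → hidospahe
  rule 4: no change — hidospahe
  rule 5 (vowel merger): hidospahe → hidospehe
  ⇒ Momeka hidospehe
Only 'hidospehe' matches the regular Momeka development of *sitospake.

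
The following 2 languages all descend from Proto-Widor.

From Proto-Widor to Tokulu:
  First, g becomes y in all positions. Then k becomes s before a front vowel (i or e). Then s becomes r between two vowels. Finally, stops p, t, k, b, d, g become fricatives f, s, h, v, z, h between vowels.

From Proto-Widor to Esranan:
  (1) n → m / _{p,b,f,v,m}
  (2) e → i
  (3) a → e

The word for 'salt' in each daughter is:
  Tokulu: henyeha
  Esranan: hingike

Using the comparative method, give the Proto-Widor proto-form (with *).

Position 2: Tokulu has e, Esranan has i. Tokulu preserves e here (none of its changes turn any other segment into e), so the proto-segment is *e.
Position 4: Tokulu has y, Esranan has g. Esranan preserves g here (none of its changes turn any other segment into g), so the proto-segment is *g.
Verify the candidate proto-form against each daughter:
Tokulu: *hengeka > henyeka > henyeha  (by unconditioned shift, intervocalic lenition)
Esranan: start from *hengeka.
  rule 1: no change — hengeka
  rule 2 (vowel merger): hengeka → hingika
  rule 3 (vowel merger): hingika → hingike
  ⇒ Esranan hingike
Only *hengeka yields all of Tokulu henyeha, Esranan hingike.

*hengeka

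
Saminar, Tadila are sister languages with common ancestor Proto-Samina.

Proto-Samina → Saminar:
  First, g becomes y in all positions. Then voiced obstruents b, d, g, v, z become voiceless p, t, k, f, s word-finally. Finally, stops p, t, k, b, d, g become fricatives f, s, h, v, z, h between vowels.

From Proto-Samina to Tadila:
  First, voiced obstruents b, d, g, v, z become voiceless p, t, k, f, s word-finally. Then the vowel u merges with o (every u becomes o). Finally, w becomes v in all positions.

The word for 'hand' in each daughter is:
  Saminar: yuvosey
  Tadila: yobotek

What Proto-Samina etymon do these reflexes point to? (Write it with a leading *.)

Position 7: Saminar has y, Tadila has k. Taking the neighbouring segments as reconstructed: Saminar y could go back to *g or *y; Tadila k could go back to *k or *g — the one source consistent with every daughter is *g.
Position 5: Saminar has s, Tadila has t. Taking the neighbouring segments as reconstructed: Saminar s could go back to *t or *s; Tadila t can only go back to *t — the one source consistent with every daughter is *t.
Verify the candidate proto-form against each daughter:
Saminar: start from *yuboteg.
  rule 1 (unconditioned shift): yuboteg → yubotey
  rule 2: no change — yubotey
  rule 3 (intervocalic lenition): yubotey → yuvosey
  ⇒ Saminar yuvosey
Tadila: *yuboteg
  yuboteg → yubotek   [final devoicing]
  yubotek → yobotek   [vowel merger]
  yobotek (rule 3 does not apply)
  giving Tadila yobotek.
*yuboteg is the unique common source.

*yuboteg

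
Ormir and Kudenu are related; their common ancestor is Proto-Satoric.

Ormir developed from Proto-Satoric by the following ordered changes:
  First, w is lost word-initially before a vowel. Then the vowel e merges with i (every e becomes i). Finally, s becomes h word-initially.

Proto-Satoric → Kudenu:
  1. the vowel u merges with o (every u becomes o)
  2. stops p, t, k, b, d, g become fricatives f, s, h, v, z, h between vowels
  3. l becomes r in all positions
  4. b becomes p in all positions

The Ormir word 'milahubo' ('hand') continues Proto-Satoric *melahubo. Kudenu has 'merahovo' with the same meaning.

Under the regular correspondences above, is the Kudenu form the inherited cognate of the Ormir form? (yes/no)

yes

Derive the expected Kudenu reflex of *melahubo:
Kudenu: *melahubo
  melahubo → melahobo   [vowel merger]
  melahobo → melahovo   [intervocalic lenition]
  melahovo → merahovo   [unconditioned shift]
  merahovo (rule 4 does not apply)
  giving Kudenu merahovo.
Kudenu 'merahovo' matches the regular reflex exactly, so the pair is cognate.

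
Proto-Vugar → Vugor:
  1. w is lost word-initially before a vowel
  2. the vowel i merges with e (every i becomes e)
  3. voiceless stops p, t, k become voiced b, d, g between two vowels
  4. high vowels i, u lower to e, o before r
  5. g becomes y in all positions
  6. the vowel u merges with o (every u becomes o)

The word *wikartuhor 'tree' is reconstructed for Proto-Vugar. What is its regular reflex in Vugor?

Vugor: *wikartuhor
  wikartuhor → ikartuhor   [glide loss]
  ikartuhor → ekartuhor   [vowel merger]
  ekartuhor → egartuhor   [intervocalic voicing]
  egartuhor (rule 4 does not apply)
  egartuhor → eyartuhor   [unconditioned shift]
  eyartuhor → eyartohor   [vowel merger]
  giving Vugor eyartohor.

eyartohor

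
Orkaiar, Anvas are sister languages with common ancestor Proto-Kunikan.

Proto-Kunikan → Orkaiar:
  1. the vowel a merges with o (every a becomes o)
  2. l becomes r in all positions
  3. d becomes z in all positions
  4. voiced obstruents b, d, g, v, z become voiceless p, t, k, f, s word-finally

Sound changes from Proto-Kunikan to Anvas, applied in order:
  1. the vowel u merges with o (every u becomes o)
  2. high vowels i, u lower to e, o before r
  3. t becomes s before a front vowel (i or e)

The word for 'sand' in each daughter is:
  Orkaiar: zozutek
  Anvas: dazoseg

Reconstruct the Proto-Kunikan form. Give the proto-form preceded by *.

Position 2: Orkaiar has o, Anvas has a. Anvas preserves a here (none of its changes turn any other segment into a), so the proto-segment is *a.
Position 7: Orkaiar has k, Anvas has g. Anvas preserves g here (none of its changes turn any other segment into g), so the proto-segment is *g.
Verify the candidate proto-form against each daughter:
Orkaiar: *dazuteg > dozuteg > zozuteg > zozutek  (by vowel merger, unconditioned shift, final devoicing)
Anvas: start from *dazuteg.
  rule 1 (vowel merger): dazuteg → dazoteg
  rule 2: no change — dazoteg
  rule 3 (palatalisation): dazoteg → dazoseg
  ⇒ Anvas dazoseg
*dazuteg is the unique common source.

*dazuteg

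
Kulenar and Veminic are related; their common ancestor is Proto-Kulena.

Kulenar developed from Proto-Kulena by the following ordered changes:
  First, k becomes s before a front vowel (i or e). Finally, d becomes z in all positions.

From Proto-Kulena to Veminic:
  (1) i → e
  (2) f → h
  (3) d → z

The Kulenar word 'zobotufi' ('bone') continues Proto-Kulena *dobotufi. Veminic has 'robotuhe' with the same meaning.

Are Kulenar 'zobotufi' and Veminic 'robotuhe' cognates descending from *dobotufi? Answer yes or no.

Derive the expected Veminic reflex of *dobotufi:
Veminic: start from *dobotufi.
  rule 1 (vowel merger): dobotufi → dobotufe
  rule 2 (unconditioned shift): dobotufe → dobotuhe
  rule 3 (unconditioned shift): dobotuhe → zobotuhe
  ⇒ Veminic zobotuhe
The regular Veminic reflex would be 'zobotuhe', but the attested form is 'robotuhe'. The correspondence is irregular, so they are not cognates (the Veminic form has a different source).

no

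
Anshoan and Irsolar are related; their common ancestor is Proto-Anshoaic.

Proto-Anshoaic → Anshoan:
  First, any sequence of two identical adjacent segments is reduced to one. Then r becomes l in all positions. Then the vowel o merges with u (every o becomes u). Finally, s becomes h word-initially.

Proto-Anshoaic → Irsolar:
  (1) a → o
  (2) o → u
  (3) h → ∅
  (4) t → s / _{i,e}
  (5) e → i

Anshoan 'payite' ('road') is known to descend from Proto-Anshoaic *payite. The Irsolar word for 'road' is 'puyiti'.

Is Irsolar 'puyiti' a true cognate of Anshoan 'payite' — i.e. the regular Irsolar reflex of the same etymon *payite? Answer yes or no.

Derive the expected Irsolar reflex of *payite:
Irsolar: *payite > poyite > puyite > puyise > puyisi  (by vowel merger, vowel merger, palatalisation, vowel merger)
The regular Irsolar reflex would be 'puyisi', but the attested form is 'puyiti'. The correspondence is irregular, so they are not cognates (the Irsolar form has a different source).

no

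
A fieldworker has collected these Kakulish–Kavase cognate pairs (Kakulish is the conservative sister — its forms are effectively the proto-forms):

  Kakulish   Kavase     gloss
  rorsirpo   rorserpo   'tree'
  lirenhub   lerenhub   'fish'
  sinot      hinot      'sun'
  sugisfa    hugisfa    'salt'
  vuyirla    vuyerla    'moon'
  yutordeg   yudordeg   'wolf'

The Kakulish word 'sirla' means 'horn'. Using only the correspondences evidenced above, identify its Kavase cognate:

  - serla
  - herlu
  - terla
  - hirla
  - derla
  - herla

herla

sinot ~ hinot — Kakulish s corresponds to Kavase h word-initially before a front vowel.
rorsirpo ~ rorserpo, lirenhub ~ lerenhub — Kakulish i corresponds to Kavase e after a consonant, before r.
Applying these to Kakulish 'sirla':
  sirla → hirla   (s→h word-initially before a front vowel)
  hirla → herla   (i→e after a consonant, before r)
So the Kavase cognate is 'herla'.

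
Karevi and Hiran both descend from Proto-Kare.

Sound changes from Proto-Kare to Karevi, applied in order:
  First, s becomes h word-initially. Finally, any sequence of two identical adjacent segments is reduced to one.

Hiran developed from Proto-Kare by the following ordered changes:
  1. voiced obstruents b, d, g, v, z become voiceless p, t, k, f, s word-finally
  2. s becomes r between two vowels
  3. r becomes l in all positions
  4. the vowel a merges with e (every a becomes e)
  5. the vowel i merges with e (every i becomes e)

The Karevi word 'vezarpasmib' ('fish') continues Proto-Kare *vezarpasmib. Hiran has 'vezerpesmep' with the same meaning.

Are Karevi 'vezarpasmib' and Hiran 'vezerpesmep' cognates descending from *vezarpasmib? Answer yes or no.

no

Derive the expected Hiran reflex of *vezarpasmib:
Hiran: start from *vezarpasmib.
  rule 1 (final devoicing): vezarpasmib → vezarpasmip
  rule 2: no change — vezarpasmip
  rule 3 (unconditioned shift): vezarpasmip → vezalpasmip
  rule 4 (vowel merger): vezalpasmip → vezelpesmip
  rule 5 (vowel merger): vezelpesmip → vezelpesmep
  ⇒ Hiran vezelpesmep
The regular Hiran reflex would be 'vezelpesmep', but the attested form is 'vezerpesmep'. The correspondence is irregular, so they are not cognates (the Hiran form has a different source).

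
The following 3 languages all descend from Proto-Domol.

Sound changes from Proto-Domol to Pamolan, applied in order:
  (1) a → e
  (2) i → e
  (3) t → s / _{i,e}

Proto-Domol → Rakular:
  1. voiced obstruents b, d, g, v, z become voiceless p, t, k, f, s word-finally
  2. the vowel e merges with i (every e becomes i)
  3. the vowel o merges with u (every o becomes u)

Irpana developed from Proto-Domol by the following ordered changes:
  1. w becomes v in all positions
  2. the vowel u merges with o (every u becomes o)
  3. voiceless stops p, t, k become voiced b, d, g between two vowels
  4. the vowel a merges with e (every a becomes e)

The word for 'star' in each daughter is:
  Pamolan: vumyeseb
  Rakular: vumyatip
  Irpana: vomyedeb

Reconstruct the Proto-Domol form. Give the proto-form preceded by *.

*vumyateb

Position 2: Pamolan has u, Rakular has u, Irpana has o. Pamolan preserves u here (none of its changes turn any other segment into u), so the proto-segment is *u.
Position 8: Pamolan has b, Rakular has p, Irpana has b. Pamolan preserves b here (none of its changes turn any other segment into b), so the proto-segment is *b.
Continuing position by position gives *vumyateb; check it forward:
Pamolan: *vumyateb
  vumyateb → vumyeteb   [vowel merger]
  vumyeteb (rule 2 does not apply)
  vumyeteb → vumyeseb   [palatalisation]
  giving Pamolan vumyeseb.
Rakular: *vumyateb
  vumyateb → vumyatep   [final devoicing]
  vumyatep → vumyatip   [vowel merger]
  vumyatip (rule 3 does not apply)
  giving Rakular vumyatip.
Irpana: *vumyateb > vomyateb > vomyadeb > vomyedeb  (by vowel merger, intervocalic voicing, vowel merger)
*vumyateb is the unique common source.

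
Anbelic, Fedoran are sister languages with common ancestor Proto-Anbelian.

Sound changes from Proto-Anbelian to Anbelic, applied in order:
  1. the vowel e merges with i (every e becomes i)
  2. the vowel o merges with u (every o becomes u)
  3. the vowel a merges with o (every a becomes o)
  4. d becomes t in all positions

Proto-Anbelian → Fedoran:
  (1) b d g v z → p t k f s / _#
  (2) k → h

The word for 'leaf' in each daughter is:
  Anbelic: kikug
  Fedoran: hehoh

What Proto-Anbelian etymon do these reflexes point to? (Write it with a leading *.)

*kekog

Position 5: Anbelic has g, Fedoran has h. Anbelic preserves g here (none of its changes turn any other segment into g), so the proto-segment is *g.
Position 4: Anbelic has u, Fedoran has o. Fedoran preserves o here (none of its changes turn any other segment into o), so the proto-segment is *o.
Position 1: Anbelic has k, Fedoran has h. Anbelic preserves k here (none of its changes turn any other segment into k), so the proto-segment is *k.
This points to *kekog. Verify forward in each daughter:
Anbelic: *kekog
  kekog → kikog   [vowel merger]
  kikog → kikug   [vowel merger]
  kikug (rule 3 does not apply)
  kikug (rule 4 does not apply)
  giving Anbelic kikug.
Fedoran: *kekog > kekok > hehoh  (by final devoicing, unconditioned shift)
No other proto-form is consistent with every reflex, so the reconstruction is *kekog.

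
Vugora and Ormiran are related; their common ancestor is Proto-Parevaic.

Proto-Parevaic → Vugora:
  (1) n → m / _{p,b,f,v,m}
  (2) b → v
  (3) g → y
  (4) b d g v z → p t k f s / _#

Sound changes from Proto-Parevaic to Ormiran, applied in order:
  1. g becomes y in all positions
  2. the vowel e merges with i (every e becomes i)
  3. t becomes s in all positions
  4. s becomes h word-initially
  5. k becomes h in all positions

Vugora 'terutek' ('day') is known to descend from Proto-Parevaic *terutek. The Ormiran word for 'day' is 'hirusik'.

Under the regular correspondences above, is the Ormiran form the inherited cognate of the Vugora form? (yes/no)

Derive the expected Ormiran reflex of *terutek:
Ormiran: *terutek > tirutik > sirusik > hirusik > hirusih  (by vowel merger, unconditioned shift, debuccalisation, unconditioned shift)
The regular Ormiran reflex would be 'hirusih', but the attested form is 'hirusik'. The correspondence is irregular, so they are not cognates (the Ormiran form has a different source).

no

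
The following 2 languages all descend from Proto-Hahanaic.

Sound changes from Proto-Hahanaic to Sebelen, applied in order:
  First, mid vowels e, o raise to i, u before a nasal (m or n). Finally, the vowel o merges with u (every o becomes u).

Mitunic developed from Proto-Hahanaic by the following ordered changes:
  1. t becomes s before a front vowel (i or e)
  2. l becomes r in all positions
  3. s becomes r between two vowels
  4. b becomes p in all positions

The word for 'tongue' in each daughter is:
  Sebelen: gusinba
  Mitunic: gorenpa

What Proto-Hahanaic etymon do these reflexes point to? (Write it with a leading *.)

Position 4: Sebelen has i, Mitunic has e. Mitunic preserves e here (none of its changes turn any other segment into e), so the proto-segment is *e.
Position 2: Sebelen has u, Mitunic has o. Mitunic preserves o here (none of its changes turn any other segment into o), so the proto-segment is *o.
Continuing position by position gives *gosenba; check it forward:
Sebelen: *gosenba
  gosenba → gosinba   [pre-nasal raising]
  gosinba → gusinba   [vowel merger]
  giving Sebelen gusinba.
Mitunic: *gosenba
  gosenba (rule 1 does not apply)
  gosenba (rule 2 does not apply)
  gosenba → gorenba   [rhotacism]
  gorenba → gorenpa   [unconditioned shift]
  giving Mitunic gorenpa.
No other proto-form is consistent with every reflex, so the reconstruction is *gosenba.

*gosenba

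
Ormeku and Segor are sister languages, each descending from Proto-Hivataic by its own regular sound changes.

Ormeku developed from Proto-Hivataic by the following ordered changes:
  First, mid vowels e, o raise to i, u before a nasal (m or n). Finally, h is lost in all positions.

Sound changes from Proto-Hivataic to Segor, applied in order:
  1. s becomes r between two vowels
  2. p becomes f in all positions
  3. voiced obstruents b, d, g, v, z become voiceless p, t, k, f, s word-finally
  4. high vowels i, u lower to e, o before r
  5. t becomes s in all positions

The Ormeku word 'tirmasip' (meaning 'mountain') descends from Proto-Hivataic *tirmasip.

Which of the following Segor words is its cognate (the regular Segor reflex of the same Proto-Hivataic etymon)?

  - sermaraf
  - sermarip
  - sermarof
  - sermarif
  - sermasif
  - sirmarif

sermarif

Segor: *tirmasip > tirmarip > tirmarif > termarif > sermarif  (by rhotacism, unconditioned shift, pre-rhotic lowering, unconditioned shift)
Only 'sermarif' matches the regular Segor development of *tirmasip.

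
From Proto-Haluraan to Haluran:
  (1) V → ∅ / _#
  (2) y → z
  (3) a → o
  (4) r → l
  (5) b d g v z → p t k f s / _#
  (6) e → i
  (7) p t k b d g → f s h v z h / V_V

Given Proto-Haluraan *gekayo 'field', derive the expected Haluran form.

Haluran: start from *gekayo.
  rule 1 (apocope): gekayo → gekay
  rule 2 (unconditioned shift): gekay → gekaz
  rule 3 (vowel merger): gekaz → gekoz
  rule 4: no change — gekoz
  rule 5 (final devoicing): gekoz → gekos
  rule 6 (vowel merger): gekos → gikos
  rule 7 (intervocalic lenition): gikos → gihos
  ⇒ Haluran gihos

gihos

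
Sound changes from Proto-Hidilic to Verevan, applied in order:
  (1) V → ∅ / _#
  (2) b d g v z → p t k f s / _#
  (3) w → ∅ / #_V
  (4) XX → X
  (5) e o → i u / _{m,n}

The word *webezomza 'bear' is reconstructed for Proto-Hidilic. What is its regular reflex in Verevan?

ebezums

Verevan: *webezomza > webezomz > webezoms > ebezoms > ebezums  (by apocope, final devoicing, glide loss, pre-nasal raising)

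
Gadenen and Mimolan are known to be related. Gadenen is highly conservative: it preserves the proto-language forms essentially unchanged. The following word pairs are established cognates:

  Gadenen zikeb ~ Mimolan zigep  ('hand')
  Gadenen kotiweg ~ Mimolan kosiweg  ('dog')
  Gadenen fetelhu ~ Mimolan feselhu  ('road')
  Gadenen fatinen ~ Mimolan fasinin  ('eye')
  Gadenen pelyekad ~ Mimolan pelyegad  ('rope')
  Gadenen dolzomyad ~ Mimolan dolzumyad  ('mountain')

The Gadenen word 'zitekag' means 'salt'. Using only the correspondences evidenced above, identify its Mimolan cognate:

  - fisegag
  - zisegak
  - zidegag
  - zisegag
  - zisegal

zisegag

fetelhu ~ feselhu — Gadenen t corresponds to Mimolan s between vowels (before a front vowel).
pelyekad ~ pelyegad — Gadenen k corresponds to Mimolan g between vowels (before a back vowel).
Applying these to Gadenen 'zitekag':
  zitekag → zisekag   (t→s between vowels (before a front vowel))
  zisekag → zisegag   (k→g between vowels (before a back vowel))
So the Mimolan cognate is 'zisegag'.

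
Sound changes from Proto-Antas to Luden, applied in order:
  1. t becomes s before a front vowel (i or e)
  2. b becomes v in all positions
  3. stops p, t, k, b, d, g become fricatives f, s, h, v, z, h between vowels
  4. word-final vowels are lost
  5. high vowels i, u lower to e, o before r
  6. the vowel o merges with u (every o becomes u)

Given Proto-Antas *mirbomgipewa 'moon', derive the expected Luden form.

mervumgifew

Luden: *mirbomgipewa > mirvomgipewa > mirvomgifewa > mirvomgifew > mervomgifew > mervumgifew  (by unconditioned shift, intervocalic lenition, apocope, pre-rhotic lowering, vowel merger)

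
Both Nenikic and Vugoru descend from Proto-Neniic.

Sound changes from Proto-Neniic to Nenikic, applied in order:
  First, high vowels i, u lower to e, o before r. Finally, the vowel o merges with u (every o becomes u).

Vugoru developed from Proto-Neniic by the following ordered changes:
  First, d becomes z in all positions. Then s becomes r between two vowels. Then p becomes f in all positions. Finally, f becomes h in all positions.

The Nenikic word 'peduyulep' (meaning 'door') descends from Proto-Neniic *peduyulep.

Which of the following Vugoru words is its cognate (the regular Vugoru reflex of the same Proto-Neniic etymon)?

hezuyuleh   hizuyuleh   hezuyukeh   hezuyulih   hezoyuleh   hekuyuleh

hezuyuleh

Vugoru: start from *peduyulep.
  rule 1 (unconditioned shift): peduyulep → pezuyulep
  rule 2: no change — pezuyulep
  rule 3 (unconditioned shift): pezuyulep → fezuyulef
  rule 4 (unconditioned shift): fezuyulef → hezuyuleh
  ⇒ Vugoru hezuyuleh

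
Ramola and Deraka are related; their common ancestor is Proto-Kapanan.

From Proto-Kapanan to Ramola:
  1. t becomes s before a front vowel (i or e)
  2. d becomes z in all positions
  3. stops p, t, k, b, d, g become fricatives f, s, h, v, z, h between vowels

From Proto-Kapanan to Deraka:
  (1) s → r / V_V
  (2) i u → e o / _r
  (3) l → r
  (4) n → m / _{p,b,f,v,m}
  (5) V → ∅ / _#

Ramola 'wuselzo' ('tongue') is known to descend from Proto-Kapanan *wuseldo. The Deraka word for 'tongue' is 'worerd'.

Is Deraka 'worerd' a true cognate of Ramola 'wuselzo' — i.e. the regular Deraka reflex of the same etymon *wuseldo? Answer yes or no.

yes

Derive the expected Deraka reflex of *wuseldo:
Deraka: *wuseldo > wureldo > woreldo > worerdo > worerd  (by rhotacism, pre-rhotic lowering, unconditioned shift, apocope)
Deraka 'worerd' matches the regular reflex exactly, so the pair is cognate.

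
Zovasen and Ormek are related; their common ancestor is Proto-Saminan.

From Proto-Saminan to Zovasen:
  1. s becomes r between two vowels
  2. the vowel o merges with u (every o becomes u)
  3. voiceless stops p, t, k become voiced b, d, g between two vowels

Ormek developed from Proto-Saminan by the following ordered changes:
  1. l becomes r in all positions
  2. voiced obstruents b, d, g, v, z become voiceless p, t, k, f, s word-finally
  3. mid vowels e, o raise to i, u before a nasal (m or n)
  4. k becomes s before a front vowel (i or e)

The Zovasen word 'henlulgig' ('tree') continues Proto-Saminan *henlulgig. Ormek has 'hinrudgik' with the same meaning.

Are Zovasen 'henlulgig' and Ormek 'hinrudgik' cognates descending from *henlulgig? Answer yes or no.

no

Derive the expected Ormek reflex of *henlulgig:
Ormek: *henlulgig
  henlulgig → henrurgig   [unconditioned shift]
  henrurgig → henrurgik   [final devoicing]
  henrurgik → hinrurgik   [pre-nasal raising]
  hinrurgik (rule 4 does not apply)
  giving Ormek hinrurgik.
The regular Ormek reflex would be 'hinrurgik', but the attested form is 'hinrudgik'. The correspondence is irregular, so they are not cognates (the Ormek form has a different source).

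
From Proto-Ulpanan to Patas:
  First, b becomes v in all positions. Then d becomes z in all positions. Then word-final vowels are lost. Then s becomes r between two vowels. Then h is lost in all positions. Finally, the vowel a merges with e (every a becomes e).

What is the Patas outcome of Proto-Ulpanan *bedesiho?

Patas: start from *bedesiho.
  rule 1 (unconditioned shift): bedesiho → vedesiho
  rule 2 (unconditioned shift): vedesiho → vezesiho
  rule 3 (apocope): vezesiho → vezesih
  rule 4 (rhotacism): vezesih → vezerih
  rule 5 (h-loss): vezerih → vezeri
  rule 6: no change — vezeri
  ⇒ Patas vezeri

vezeri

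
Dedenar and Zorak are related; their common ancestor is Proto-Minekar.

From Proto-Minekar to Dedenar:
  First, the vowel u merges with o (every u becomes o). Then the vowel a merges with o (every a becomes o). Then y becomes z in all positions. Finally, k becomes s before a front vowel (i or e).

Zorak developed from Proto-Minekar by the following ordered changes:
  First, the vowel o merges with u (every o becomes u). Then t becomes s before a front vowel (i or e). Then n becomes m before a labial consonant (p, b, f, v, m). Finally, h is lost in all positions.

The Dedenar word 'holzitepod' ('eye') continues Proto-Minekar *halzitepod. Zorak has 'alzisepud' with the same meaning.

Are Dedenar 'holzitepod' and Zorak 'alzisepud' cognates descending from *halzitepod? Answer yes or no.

Derive the expected Zorak reflex of *halzitepod:
Zorak: *halzitepod > halzitepud > halzisepud > alzisepud  (by vowel merger, palatalisation, h-loss)
Zorak 'alzisepud' matches the regular reflex exactly, so the pair is cognate.

yes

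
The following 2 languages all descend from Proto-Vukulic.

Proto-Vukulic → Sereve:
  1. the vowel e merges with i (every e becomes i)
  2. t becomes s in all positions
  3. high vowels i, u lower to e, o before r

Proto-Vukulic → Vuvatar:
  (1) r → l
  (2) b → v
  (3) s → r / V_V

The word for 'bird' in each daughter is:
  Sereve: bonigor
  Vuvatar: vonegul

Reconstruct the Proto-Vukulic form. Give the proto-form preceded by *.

*bonegur

Position 1: Sereve has b, Vuvatar has v. Sereve preserves b here (none of its changes turn any other segment into b), so the proto-segment is *b.
Position 6: Sereve has o, Vuvatar has u. Vuvatar preserves u here (none of its changes turn any other segment into u), so the proto-segment is *u.
Position 4: Sereve has i, Vuvatar has e. Vuvatar preserves e here (none of its changes turn any other segment into e), so the proto-segment is *e.
Verify the candidate proto-form against each daughter:
Sereve: *bonegur
  bonegur → bonigur   [vowel merger]
  bonigur (rule 2 does not apply)
  bonigur → bonigor   [pre-rhotic lowering]
  giving Sereve bonigor.
Vuvatar: *bonegur
  bonegur → bonegul   [unconditioned shift]
  bonegul → vonegul   [unconditioned shift]
  vonegul (rule 3 does not apply)
  giving Vuvatar vonegul.
Only *bonegur yields all of Sereve bonigor, Vuvatar vonegul.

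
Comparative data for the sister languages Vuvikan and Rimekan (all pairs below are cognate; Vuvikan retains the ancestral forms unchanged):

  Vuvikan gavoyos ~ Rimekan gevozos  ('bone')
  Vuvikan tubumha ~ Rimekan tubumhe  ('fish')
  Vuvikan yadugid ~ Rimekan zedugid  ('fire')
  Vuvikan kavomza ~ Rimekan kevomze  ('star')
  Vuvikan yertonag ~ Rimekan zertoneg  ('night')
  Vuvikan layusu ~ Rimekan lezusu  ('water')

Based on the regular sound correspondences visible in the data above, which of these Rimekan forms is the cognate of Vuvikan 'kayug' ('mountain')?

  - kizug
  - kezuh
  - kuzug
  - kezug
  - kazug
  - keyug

kezug

yadugid ~ zedugid, yertonag ~ zertoneg — Vuvikan a corresponds to Rimekan e after a consonant, before a consonant other than r, m, n, p, b, f, v.
layusu ~ lezusu — Vuvikan y corresponds to Rimekan z between vowels (before a back vowel).
Applying these to Vuvikan 'kayug':
  kayug → keyug   (a→e after a consonant, before a consonant other than r, m, n, p, b, f, v)
  keyug → kezug   (y→z between vowels (before a back vowel))
So the Rimekan cognate is 'kezug'.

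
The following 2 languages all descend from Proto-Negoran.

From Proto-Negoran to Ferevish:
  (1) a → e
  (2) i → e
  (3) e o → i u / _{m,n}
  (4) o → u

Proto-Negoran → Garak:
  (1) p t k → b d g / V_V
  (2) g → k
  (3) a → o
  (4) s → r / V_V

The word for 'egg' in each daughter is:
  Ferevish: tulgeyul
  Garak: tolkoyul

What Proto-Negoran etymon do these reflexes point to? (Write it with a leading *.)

Position 2: Ferevish has u, Garak has o. Taking the neighbouring segments as reconstructed: Ferevish u could go back to *o or *u; Garak o could go back to *a or *o — the one source consistent with every daughter is *o.
Position 4: Ferevish has g, Garak has k. Ferevish preserves g here (none of its changes turn any other segment into g), so the proto-segment is *g.
Verify the candidate proto-form against each daughter:
Ferevish: *tolgayul > tolgeyul > tulgeyul  (by vowel merger, vowel merger)
Garak: start from *tolgayul.
  rule 1: no change — tolgayul
  rule 2 (unconditioned shift): tolgayul → tolkayul
  rule 3 (vowel merger): tolkayul → tolkoyul
  rule 4: no change — tolkoyul
  ⇒ Garak tolkoyul
Only *tolgayul yields all of Ferevish tulgeyul, Garak tolkoyul.

*tolgayul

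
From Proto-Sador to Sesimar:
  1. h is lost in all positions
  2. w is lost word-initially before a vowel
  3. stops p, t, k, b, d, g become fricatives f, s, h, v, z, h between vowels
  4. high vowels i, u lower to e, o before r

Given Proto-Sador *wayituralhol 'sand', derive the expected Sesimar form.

ayisoralol

Sesimar: *wayituralhol
  wayituralhol → wayituralol   [h-loss]
  wayituralol → ayituralol   [glide loss]
  ayituralol → ayisuralol   [intervocalic lenition]
  ayisuralol → ayisoralol   [pre-rhotic lowering]
  giving Sesimar ayisoralol.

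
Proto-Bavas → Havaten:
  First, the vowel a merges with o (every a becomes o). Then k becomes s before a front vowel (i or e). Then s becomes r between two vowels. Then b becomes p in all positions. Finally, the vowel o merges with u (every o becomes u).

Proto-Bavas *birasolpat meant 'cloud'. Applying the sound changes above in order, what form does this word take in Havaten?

pirurulput

Havaten: *birasolpat
  birasolpat → birosolpot   [vowel merger]
  birosolpot (rule 2 does not apply)
  birosolpot → birorolpot   [rhotacism]
  birorolpot → pirorolpot   [unconditioned shift]
  pirorolpot → pirurulput   [vowel merger]
  giving Havaten pirurulput.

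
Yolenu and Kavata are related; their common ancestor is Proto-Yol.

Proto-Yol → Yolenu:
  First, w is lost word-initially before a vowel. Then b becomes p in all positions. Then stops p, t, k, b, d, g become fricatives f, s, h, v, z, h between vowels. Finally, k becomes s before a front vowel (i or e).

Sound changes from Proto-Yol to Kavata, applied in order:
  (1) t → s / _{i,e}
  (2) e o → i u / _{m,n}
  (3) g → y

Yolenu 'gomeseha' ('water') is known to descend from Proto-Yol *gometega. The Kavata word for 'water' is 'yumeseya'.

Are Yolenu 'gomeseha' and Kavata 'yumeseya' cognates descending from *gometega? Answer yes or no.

yes

Derive the expected Kavata reflex of *gometega:
Kavata: *gometega > gomesega > gumesega > yumeseya  (by palatalisation, pre-nasal raising, unconditioned shift)
Kavata 'yumeseya' matches the regular reflex exactly, so the pair is cognate.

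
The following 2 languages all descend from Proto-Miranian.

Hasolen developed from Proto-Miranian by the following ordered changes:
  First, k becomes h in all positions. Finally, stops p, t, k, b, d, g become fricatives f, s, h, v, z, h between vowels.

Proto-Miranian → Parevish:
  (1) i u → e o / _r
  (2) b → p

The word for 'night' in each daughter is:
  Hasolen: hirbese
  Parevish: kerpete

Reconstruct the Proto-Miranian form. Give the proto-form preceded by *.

*kirbete

Position 2: Hasolen has i, Parevish has e. Hasolen preserves i here (none of its changes turn any other segment into i), so the proto-segment is *i.
Position 4: Hasolen has b, Parevish has p. Hasolen preserves b here (none of its changes turn any other segment into b), so the proto-segment is *b.
This points to *kirbete. Verify forward in each daughter:
Hasolen: start from *kirbete.
  rule 1 (unconditioned shift): kirbete → hirbete
  rule 2 (intervocalic lenition): hirbete → hirbese
  ⇒ Hasolen hirbese
Parevish: start from *kirbete.
  rule 1 (pre-rhotic lowering): kirbete → kerbete
  rule 2 (unconditioned shift): kerbete → kerpete
  ⇒ Parevish kerpete
No other proto-form is consistent with every reflex, so the reconstruction is *kirbete.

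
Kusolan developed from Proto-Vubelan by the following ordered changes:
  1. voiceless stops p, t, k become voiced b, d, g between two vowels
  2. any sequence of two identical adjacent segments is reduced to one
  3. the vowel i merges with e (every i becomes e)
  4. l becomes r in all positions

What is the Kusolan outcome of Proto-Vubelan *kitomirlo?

Kusolan: start from *kitomirlo.
  rule 1 (intervocalic voicing): kitomirlo → kidomirlo
  rule 2: no change — kidomirlo
  rule 3 (vowel merger): kidomirlo → kedomerlo
  rule 4 (unconditioned shift): kedomerlo → kedomerro
  ⇒ Kusolan kedomerro

kedomerro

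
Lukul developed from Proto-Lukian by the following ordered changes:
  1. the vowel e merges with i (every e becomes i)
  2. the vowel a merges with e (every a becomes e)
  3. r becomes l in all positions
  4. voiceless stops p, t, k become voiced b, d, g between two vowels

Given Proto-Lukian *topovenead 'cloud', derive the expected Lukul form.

tobovinied

Lukul: start from *topovenead.
  rule 1 (vowel merger): topovenead → topoviniad
  rule 2 (vowel merger): topoviniad → topovinied
  rule 3: no change — topovinied
  rule 4 (intervocalic voicing): topovinied → tobovinied
  ⇒ Lukul tobovinied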